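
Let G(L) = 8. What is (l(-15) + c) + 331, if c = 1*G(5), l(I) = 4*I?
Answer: 279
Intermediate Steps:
c = 8 (c = 1*8 = 8)
(l(-15) + c) + 331 = (4*(-15) + 8) + 331 = (-60 + 8) + 331 = -52 + 331 = 279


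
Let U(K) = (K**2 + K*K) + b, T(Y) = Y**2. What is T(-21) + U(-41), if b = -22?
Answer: 3781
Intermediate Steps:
U(K) = -22 + 2*K**2 (U(K) = (K**2 + K*K) - 22 = (K**2 + K**2) - 22 = 2*K**2 - 22 = -22 + 2*K**2)
T(-21) + U(-41) = (-21)**2 + (-22 + 2*(-41)**2) = 441 + (-22 + 2*1681) = 441 + (-22 + 3362) = 441 + 3340 = 3781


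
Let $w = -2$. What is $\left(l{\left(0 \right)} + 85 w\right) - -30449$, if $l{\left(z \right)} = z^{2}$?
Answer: $30279$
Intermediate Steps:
$\left(l{\left(0 \right)} + 85 w\right) - -30449 = \left(0^{2} + 85 \left(-2\right)\right) - -30449 = \left(0 - 170\right) + 30449 = -170 + 30449 = 30279$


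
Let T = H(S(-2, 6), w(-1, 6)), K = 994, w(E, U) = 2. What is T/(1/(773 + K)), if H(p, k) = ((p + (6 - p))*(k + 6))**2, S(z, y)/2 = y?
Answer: 4071168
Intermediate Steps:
S(z, y) = 2*y
H(p, k) = (36 + 6*k)**2 (H(p, k) = (6*(6 + k))**2 = (36 + 6*k)**2)
T = 2304 (T = 36*(6 + 2)**2 = 36*8**2 = 36*64 = 2304)
T/(1/(773 + K)) = 2304/(1/(773 + 994)) = 2304/(1/1767) = 2304*1767 = 4071168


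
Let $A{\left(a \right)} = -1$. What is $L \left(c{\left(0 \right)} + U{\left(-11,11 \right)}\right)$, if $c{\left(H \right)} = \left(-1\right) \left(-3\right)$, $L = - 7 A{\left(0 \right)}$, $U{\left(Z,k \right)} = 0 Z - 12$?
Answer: $-63$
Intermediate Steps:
$U{\left(Z,k \right)} = -12$ ($U{\left(Z,k \right)} = 0 - 12 = -12$)
$L = 7$ ($L = \left(-7\right) \left(-1\right) = 7$)
$c{\left(H \right)} = 3$
$L \left(c{\left(0 \right)} + U{\left(-11,11 \right)}\right) = 7 \left(3 - 12\right) = 7 \left(-9\right) = -63$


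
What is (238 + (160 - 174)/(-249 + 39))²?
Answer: 12752041/225 ≈ 56676.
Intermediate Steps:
(238 + (160 - 174)/(-249 + 39))² = (238 - 14/(-210))² = (238 - 14*(-1/210))² = (238 + 1/15)² = (3571/15)² = 12752041/225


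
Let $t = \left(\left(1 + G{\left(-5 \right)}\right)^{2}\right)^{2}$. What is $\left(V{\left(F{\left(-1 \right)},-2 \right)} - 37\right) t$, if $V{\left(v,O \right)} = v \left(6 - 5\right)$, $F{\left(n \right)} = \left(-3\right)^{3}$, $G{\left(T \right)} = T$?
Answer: $-16384$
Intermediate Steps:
$F{\left(n \right)} = -27$
$t = 256$ ($t = \left(\left(1 - 5\right)^{2}\right)^{2} = \left(\left(-4\right)^{2}\right)^{2} = 16^{2} = 256$)
$V{\left(v,O \right)} = v$ ($V{\left(v,O \right)} = v 1 = v$)
$\left(V{\left(F{\left(-1 \right)},-2 \right)} - 37\right) t = \left(-27 - 37\right) 256 = \left(-64\right) 256 = -16384$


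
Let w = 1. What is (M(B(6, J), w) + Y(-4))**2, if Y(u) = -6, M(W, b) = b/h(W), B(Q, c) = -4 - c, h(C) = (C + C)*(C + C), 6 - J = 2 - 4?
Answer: 11937025/331776 ≈ 35.979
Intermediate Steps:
J = 8 (J = 6 - (2 - 4) = 6 - 1*(-2) = 6 + 2 = 8)
h(C) = 4*C**2 (h(C) = (2*C)*(2*C) = 4*C**2)
M(W, b) = b/(4*W**2) (M(W, b) = b/((4*W**2)) = b*(1/(4*W**2)) = b/(4*W**2))
(M(B(6, J), w) + Y(-4))**2 = ((1/4)*1/(-4 - 1*8)**2 - 6)**2 = ((1/4)*1/(-4 - 8)**2 - 6)**2 = ((1/4)*1/(-12)**2 - 6)**2 = ((1/4)*1*(1/144) - 6)**2 = (1/576 - 6)**2 = (-3455/576)**2 = 11937025/331776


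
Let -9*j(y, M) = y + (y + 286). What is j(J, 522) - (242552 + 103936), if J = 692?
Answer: -3120062/9 ≈ -3.4667e+5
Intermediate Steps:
j(y, M) = -286/9 - 2*y/9 (j(y, M) = -(y + (y + 286))/9 = -(y + (286 + y))/9 = -(286 + 2*y)/9 = -286/9 - 2*y/9)
j(J, 522) - (242552 + 103936) = (-286/9 - 2/9*692) - (242552 + 103936) = (-286/9 - 1384/9) - 1*346488 = -1670/9 - 346488 = -3120062/9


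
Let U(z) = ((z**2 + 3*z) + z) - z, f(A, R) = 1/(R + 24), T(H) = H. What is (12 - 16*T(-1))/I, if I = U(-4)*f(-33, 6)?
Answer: 210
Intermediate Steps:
f(A, R) = 1/(24 + R)
U(z) = z**2 + 3*z (U(z) = (z**2 + 4*z) - z = z**2 + 3*z)
I = 2/15 (I = (-4*(3 - 4))/(24 + 6) = -4*(-1)/30 = 4*(1/30) = 2/15 ≈ 0.13333)
(12 - 16*T(-1))/I = (12 - 16*(-1))/(2/15) = (12 + 16)*(15/2) = 28*(15/2) = 210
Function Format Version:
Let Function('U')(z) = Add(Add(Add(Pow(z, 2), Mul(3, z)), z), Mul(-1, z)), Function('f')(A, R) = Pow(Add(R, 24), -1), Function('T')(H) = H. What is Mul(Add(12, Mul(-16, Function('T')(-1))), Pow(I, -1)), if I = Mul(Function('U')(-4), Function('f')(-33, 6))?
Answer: 210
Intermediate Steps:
Function('f')(A, R) = Pow(Add(24, R), -1)
Function('U')(z) = Add(Pow(z, 2), Mul(3, z)) (Function('U')(z) = Add(Add(Pow(z, 2), Mul(4, z)), Mul(-1, z)) = Add(Pow(z, 2), Mul(3, z)))
I = Rational(2, 15) (I = Mul(Mul(-4, Add(3, -4)), Pow(Add(24, 6), -1)) = Mul(Mul(-4, -1), Pow(30, -1)) = Mul(4, Rational(1, 30)) = Rational(2, 15) ≈ 0.13333)
Mul(Add(12, Mul(-16, Function('T')(-1))), Pow(I, -1)) = Mul(Add(12, Mul(-16, -1)), Pow(Rational(2, 15), -1)) = Mul(Add(12, 16), Rational(15, 2)) = Mul(28, Rational(15, 2)) = 210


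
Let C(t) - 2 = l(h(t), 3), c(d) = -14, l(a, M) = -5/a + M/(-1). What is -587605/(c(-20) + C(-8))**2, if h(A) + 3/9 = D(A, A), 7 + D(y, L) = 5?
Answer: -5758529/1620 ≈ -3554.6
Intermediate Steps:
D(y, L) = -2 (D(y, L) = -7 + 5 = -2)
h(A) = -7/3 (h(A) = -1/3 - 2 = -7/3)
l(a, M) = -M - 5/a (l(a, M) = -5/a + M*(-1) = -5/a - M = -M - 5/a)
C(t) = 8/7 (C(t) = 2 + (-1*3 - 5/(-7/3)) = 2 + (-3 - 5*(-3/7)) = 2 + (-3 + 15/7) = 2 - 6/7 = 8/7)
-587605/(c(-20) + C(-8))**2 = -587605/(-14 + 8/7)**2 = -587605/((-90/7)**2) = -587605/8100/49 = -587605*49/8100 = -5758529/1620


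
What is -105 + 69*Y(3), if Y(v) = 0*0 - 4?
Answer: -381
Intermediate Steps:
Y(v) = -4 (Y(v) = 0 - 4 = -4)
-105 + 69*Y(3) = -105 + 69*(-4) = -105 - 276 = -381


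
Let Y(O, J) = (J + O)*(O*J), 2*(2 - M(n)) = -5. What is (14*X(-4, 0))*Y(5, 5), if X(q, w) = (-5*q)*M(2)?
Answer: 315000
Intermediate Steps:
M(n) = 9/2 (M(n) = 2 - ½*(-5) = 2 + 5/2 = 9/2)
Y(O, J) = J*O*(J + O) (Y(O, J) = (J + O)*(J*O) = J*O*(J + O))
X(q, w) = -45*q/2 (X(q, w) = -5*q*(9/2) = -45*q/2)
(14*X(-4, 0))*Y(5, 5) = (14*(-45/2*(-4)))*(5*5*(5 + 5)) = (14*90)*(5*5*10) = 1260*250 = 315000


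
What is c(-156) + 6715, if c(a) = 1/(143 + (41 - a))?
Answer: 2283101/340 ≈ 6715.0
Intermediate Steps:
c(a) = 1/(184 - a)
c(-156) + 6715 = -1/(-184 - 156) + 6715 = -1/(-340) + 6715 = -1*(-1/340) + 6715 = 1/340 + 6715 = 2283101/340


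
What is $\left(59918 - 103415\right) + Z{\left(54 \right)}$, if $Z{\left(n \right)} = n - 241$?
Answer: $-43684$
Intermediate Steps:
$Z{\left(n \right)} = -241 + n$
$\left(59918 - 103415\right) + Z{\left(54 \right)} = \left(59918 - 103415\right) + \left(-241 + 54\right) = \left(59918 - 103415\right) - 187 = -43497 - 187 = -43684$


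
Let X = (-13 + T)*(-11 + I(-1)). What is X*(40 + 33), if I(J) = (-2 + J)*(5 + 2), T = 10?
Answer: 7008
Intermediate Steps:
I(J) = -14 + 7*J (I(J) = (-2 + J)*7 = -14 + 7*J)
X = 96 (X = (-13 + 10)*(-11 + (-14 + 7*(-1))) = -3*(-11 + (-14 - 7)) = -3*(-11 - 21) = -3*(-32) = 96)
X*(40 + 33) = 96*(40 + 33) = 96*73 = 7008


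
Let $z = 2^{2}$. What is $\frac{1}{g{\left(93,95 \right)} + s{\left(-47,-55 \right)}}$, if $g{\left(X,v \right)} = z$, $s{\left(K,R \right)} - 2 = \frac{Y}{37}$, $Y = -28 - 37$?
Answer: $\frac{37}{157} \approx 0.23567$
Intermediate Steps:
$Y = -65$ ($Y = -28 - 37 = -65$)
$s{\left(K,R \right)} = \frac{9}{37}$ ($s{\left(K,R \right)} = 2 - \frac{65}{37} = \frac{9}{37}$)
$z = 4$
$g{\left(X,v \right)} = 4$
$\frac{1}{g{\left(93,95 \right)} + s{\left(-47,-55 \right)}} = \frac{1}{4 + \frac{9}{37}} = \frac{1}{\frac{157}{37}} = \frac{37}{157}$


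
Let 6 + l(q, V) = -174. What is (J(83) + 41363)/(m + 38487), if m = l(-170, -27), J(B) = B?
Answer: 41446/38307 ≈ 1.0819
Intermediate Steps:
l(q, V) = -180 (l(q, V) = -6 - 174 = -180)
m = -180
(J(83) + 41363)/(m + 38487) = (83 + 41363)/(-180 + 38487) = 41446/38307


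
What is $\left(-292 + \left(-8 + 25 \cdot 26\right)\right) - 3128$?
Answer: $-2778$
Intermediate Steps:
$\left(-292 + \left(-8 + 25 \cdot 26\right)\right) - 3128 = \left(-292 + \left(-8 + 650\right)\right) - 3128 = \left(-292 + 642\right) - 3128 = 350 - 3128 = -2778$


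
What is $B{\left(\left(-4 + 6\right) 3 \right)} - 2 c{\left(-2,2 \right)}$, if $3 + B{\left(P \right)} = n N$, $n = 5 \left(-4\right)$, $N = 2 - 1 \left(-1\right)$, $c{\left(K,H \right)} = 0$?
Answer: $-63$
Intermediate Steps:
$N = 3$ ($N = 2 - -1 = 2 + 1 = 3$)
$n = -20$
$B{\left(P \right)} = -63$ ($B{\left(P \right)} = -3 - 60 = -63$)
$B{\left(\left(-4 + 6\right) 3 \right)} - 2 c{\left(-2,2 \right)} = -63 - 0 = -63 + \left(\left(-5 + 5\right) + 0\right) = -63 + \left(0 + 0\right) = -63 + 0 = -63$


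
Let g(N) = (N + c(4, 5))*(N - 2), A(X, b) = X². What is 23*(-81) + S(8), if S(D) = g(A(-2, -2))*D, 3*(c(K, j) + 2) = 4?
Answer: -5429/3 ≈ -1809.7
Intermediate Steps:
c(K, j) = -⅔ (c(K, j) = -2 + (⅓)*4 = -2 + 4/3 = -⅔)
g(N) = (-2 + N)*(-⅔ + N) (g(N) = (N - ⅔)*(N - 2) = (-⅔ + N)*(-2 + N) = (-2 + N)*(-⅔ + N))
S(D) = 20*D/3 (S(D) = (4/3 + ((-2)²)² - 8/3*(-2)²)*D = (4/3 + 4² - 8/3*4)*D = (4/3 + 16 - 32/3)*D = 20*D/3)
23*(-81) + S(8) = 23*(-81) + (20/3)*8 = -1863 + 160/3 = -5429/3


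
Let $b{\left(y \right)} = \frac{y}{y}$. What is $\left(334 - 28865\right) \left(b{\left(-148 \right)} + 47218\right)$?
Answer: $-1347205289$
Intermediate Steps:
$b{\left(y \right)} = 1$
$\left(334 - 28865\right) \left(b{\left(-148 \right)} + 47218\right) = \left(334 - 28865\right) \left(1 + 47218\right) = \left(-28531\right) 47219 = -1347205289$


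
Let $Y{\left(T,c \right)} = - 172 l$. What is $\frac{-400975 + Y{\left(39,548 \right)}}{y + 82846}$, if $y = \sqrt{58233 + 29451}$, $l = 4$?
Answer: $- \frac{16638086449}{3431686016} + \frac{401663 \sqrt{21921}}{3431686016} \approx -4.831$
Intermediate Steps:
$y = 2 \sqrt{21921}$ ($y = \sqrt{87684} = 2 \sqrt{21921} \approx 296.11$)
$Y{\left(T,c \right)} = -688$ ($Y{\left(T,c \right)} = \left(-172\right) 4 = -688$)
$\frac{-400975 + Y{\left(39,548 \right)}}{y + 82846} = \frac{-400975 - 688}{2 \sqrt{21921} + 82846} = - \frac{401663}{82846 + 2 \sqrt{21921}}$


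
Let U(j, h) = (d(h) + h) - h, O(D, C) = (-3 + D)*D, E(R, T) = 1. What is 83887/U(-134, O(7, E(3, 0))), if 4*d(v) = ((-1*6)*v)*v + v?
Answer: -83887/1169 ≈ -71.760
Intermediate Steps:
O(D, C) = D*(-3 + D)
d(v) = -3*v**2/2 + v/4 (d(v) = (((-1*6)*v)*v + v)/4 = ((-6*v)*v + v)/4 = (-6*v**2 + v)/4 = (v - 6*v**2)/4 = -3*v**2/2 + v/4)
U(j, h) = h*(1 - 6*h)/4 (U(j, h) = (h*(1 - 6*h)/4 + h) - h = (h + h*(1 - 6*h)/4) - h = h*(1 - 6*h)/4)
83887/U(-134, O(7, E(3, 0))) = 83887/(((7*(-3 + 7))*(1 - 42*(-3 + 7))/4)) = 83887/(((7*4)*(1 - 42*4)/4)) = 83887/(((1/4)*28*(1 - 6*28))) = 83887/(((1/4)*28*(1 - 168))) = 83887/(((1/4)*28*(-167))) = 83887/(-1169) = 83887*(-1/1169) = -83887/1169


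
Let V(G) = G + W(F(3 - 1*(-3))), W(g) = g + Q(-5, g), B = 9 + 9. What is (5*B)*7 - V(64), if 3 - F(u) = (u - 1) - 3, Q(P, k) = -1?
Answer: 566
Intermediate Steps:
B = 18
F(u) = 7 - u (F(u) = 3 - ((u - 1) - 3) = 3 - ((-1 + u) - 3) = 3 - (-4 + u) = 3 + (4 - u) = 7 - u)
W(g) = -1 + g (W(g) = g - 1 = -1 + g)
V(G) = G (V(G) = G + (-1 + (7 - (3 - 1*(-3)))) = G + (-1 + (7 - (3 + 3))) = G + (-1 + (7 - 1*6)) = G + (-1 + (7 - 6)) = G + (-1 + 1) = G + 0 = G)
(5*B)*7 - V(64) = (5*18)*7 - 1*64 = 90*7 - 64 = 630 - 64 = 566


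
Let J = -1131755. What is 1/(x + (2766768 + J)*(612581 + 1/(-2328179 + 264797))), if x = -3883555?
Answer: 2063382/2066629794212968223 ≈ 9.9843e-13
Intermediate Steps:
1/(x + (2766768 + J)*(612581 + 1/(-2328179 + 264797))) = 1/(-3883555 + (2766768 - 1131755)*(612581 + 1/(-2328179 + 264797))) = 1/(-3883555 + 1635013*(612581 + 1/(-2063382))) = 1/(-3883555 + 1635013*(612581 - 1/2063382)) = 1/(-3883555 + 1635013*(1263988608941/2063382)) = 1/(-3883555 + 2066637807470451233/2063382) = 1/(2066629794212968223/2063382) = 2063382/2066629794212968223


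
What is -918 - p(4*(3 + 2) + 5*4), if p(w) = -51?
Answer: -867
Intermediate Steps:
-918 - p(4*(3 + 2) + 5*4) = -918 - 1*(-51) = -918 + 51 = -867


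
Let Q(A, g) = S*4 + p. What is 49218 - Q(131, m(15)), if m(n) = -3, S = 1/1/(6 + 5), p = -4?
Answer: 49178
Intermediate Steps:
S = 11 (S = 1/1/11 = 1/(1/11) = 1*11 = 11)
Q(A, g) = 40 (Q(A, g) = 11*4 - 4 = 44 - 4 = 40)
49218 - Q(131, m(15)) = 49218 - 1*40 = 49218 - 40 = 49178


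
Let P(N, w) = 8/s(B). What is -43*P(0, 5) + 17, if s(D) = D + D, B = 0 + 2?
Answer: -69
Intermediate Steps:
B = 2
s(D) = 2*D
P(N, w) = 2 (P(N, w) = 8/((2*2)) = 8/4 = 8*(¼) = 2)
-43*P(0, 5) + 17 = -43*2 + 17 = -86 + 17 = -69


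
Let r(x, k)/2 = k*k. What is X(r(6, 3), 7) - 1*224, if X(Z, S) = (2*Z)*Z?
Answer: 424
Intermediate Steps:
r(x, k) = 2*k**2 (r(x, k) = 2*(k*k) = 2*k**2)
X(Z, S) = 2*Z**2
X(r(6, 3), 7) - 1*224 = 2*(2*3**2)**2 - 1*224 = 2*(2*9)**2 - 224 = 2*18**2 - 224 = 2*324 - 224 = 648 - 224 = 424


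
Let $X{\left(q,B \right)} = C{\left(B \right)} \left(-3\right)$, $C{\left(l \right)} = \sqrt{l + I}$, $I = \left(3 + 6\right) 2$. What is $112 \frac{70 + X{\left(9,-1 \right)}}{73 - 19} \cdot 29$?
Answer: $\frac{113680}{27} - \frac{1624 \sqrt{17}}{9} \approx 3466.4$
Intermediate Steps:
$I = 18$ ($I = 9 \cdot 2 = 18$)
$C{\left(l \right)} = \sqrt{18 + l}$ ($C{\left(l \right)} = \sqrt{l + 18} = \sqrt{18 + l}$)
$X{\left(q,B \right)} = - 3 \sqrt{18 + B}$ ($X{\left(q,B \right)} = \sqrt{18 + B} \left(-3\right) = - 3 \sqrt{18 + B}$)
$112 \frac{70 + X{\left(9,-1 \right)}}{73 - 19} \cdot 29 = 112 \frac{70 - 3 \sqrt{18 - 1}}{73 - 19} \cdot 29 = 112 \frac{70 - 3 \sqrt{17}}{54} \cdot 29 = 112 \left(70 - 3 \sqrt{17}\right) \frac{1}{54} \cdot 29 = 112 \left(\frac{35}{27} - \frac{\sqrt{17}}{18}\right) 29 = \left(\frac{3920}{27} - \frac{56 \sqrt{17}}{9}\right) 29 = \frac{113680}{27} - \frac{1624 \sqrt{17}}{9}$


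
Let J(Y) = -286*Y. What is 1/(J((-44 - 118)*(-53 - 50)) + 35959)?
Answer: -1/4736237 ≈ -2.1114e-7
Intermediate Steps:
1/(J((-44 - 118)*(-53 - 50)) + 35959) = 1/(-286*(-44 - 118)*(-53 - 50) + 35959) = 1/(-(-46332)*(-103) + 35959) = 1/(-286*16686 + 35959) = 1/(-4772196 + 35959) = 1/(-4736237) = -1/4736237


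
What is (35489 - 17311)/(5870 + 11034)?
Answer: 9089/8452 ≈ 1.0754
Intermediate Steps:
(35489 - 17311)/(5870 + 11034) = 18178/16904 = 18178*(1/16904) = 9089/8452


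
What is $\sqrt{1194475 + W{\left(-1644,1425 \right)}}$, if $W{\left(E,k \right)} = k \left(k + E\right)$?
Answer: $20 \sqrt{2206} \approx 939.36$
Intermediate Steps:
$W{\left(E,k \right)} = k \left(E + k\right)$
$\sqrt{1194475 + W{\left(-1644,1425 \right)}} = \sqrt{1194475 + 1425 \left(-1644 + 1425\right)} = \sqrt{1194475 + 1425 \left(-219\right)} = \sqrt{1194475 - 312075} = \sqrt{882400} = 20 \sqrt{2206}$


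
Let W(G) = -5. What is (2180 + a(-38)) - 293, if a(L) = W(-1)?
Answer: 1882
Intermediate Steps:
a(L) = -5
(2180 + a(-38)) - 293 = (2180 - 5) - 293 = 2175 - 293 = 1882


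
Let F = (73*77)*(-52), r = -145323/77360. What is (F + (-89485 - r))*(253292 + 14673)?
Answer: -1582822275215421/15472 ≈ -1.0230e+11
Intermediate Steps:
r = -145323/77360 (r = -145323*1/77360 = -145323/77360 ≈ -1.8785)
F = -292292 (F = 5621*(-52) = -292292)
(F + (-89485 - r))*(253292 + 14673) = (-292292 + (-89485 - 1*(-145323/77360)))*(253292 + 14673) = (-292292 + (-89485 + 145323/77360))*267965 = (-292292 - 6922414277/77360)*267965 = -29534123397/77360*267965 = -1582822275215421/15472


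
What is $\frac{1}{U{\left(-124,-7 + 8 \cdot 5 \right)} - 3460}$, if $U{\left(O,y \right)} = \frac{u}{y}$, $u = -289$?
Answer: $- \frac{33}{114469} \approx -0.00028829$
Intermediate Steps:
$U{\left(O,y \right)} = - \frac{289}{y}$
$\frac{1}{U{\left(-124,-7 + 8 \cdot 5 \right)} - 3460} = \frac{1}{- \frac{289}{-7 + 8 \cdot 5} - 3460} = \frac{1}{- \frac{289}{-7 + 40} - 3460} = \frac{1}{- \frac{289}{33} - 3460} = \frac{1}{- \frac{114469}{33}} = - \frac{33}{114469}$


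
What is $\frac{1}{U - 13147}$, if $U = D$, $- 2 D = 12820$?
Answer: $- \frac{1}{19557} \approx -5.1133 \cdot 10^{-5}$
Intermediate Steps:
$D = -6410$ ($D = \left(- \frac{1}{2}\right) 12820 = -6410$)
$U = -6410$
$\frac{1}{U - 13147} = \frac{1}{-6410 - 13147} = \frac{1}{-19557} = - \frac{1}{19557}$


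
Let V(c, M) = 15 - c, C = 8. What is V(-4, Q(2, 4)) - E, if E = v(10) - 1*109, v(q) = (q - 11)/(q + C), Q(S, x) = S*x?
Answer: 2305/18 ≈ 128.06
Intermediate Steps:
v(q) = (-11 + q)/(8 + q) (v(q) = (q - 11)/(q + 8) = (-11 + q)/(8 + q))
E = -1963/18 (E = (-11 + 10)/(8 + 10) - 1*109 = -1/18 - 109 = -1963/18 ≈ -109.06)
V(-4, Q(2, 4)) - E = (15 - 1*(-4)) - 1*(-1963/18) = (15 + 4) + 1963/18 = 19 + 1963/18 = 2305/18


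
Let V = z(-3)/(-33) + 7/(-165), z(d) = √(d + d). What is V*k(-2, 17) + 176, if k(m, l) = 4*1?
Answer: 29012/165 - 4*I*√6/33 ≈ 175.83 - 0.29691*I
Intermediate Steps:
k(m, l) = 4
z(d) = √2*√d (z(d) = √(2*d) = √2*√d)
V = -7/165 - I*√6/33 (V = (√2*√(-3))/(-33) + 7/(-165) = (√2*(I*√3))*(-1/33) + 7*(-1/165) = (I*√6)*(-1/33) - 7/165 = -I*√6/33 - 7/165 = -7/165 - I*√6/33 ≈ -0.042424 - 0.074227*I)
V*k(-2, 17) + 176 = (-7/165 - I*√6/33)*4 + 176 = (-28/165 - 4*I*√6/33) + 176 = 29012/165 - 4*I*√6/33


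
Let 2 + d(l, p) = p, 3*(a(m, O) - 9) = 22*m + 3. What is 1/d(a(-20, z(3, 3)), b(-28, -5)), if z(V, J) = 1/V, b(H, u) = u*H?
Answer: 1/138 ≈ 0.0072464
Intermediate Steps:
b(H, u) = H*u
a(m, O) = 10 + 22*m/3 (a(m, O) = 9 + (22*m + 3)/3 = 9 + (3 + 22*m)/3 = 9 + (1 + 22*m/3) = 10 + 22*m/3)
d(l, p) = -2 + p
1/d(a(-20, z(3, 3)), b(-28, -5)) = 1/(-2 - 28*(-5)) = 1/(-2 + 140) = 1/138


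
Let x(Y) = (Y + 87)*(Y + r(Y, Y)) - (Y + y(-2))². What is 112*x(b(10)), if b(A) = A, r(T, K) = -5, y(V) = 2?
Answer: 38192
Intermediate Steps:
x(Y) = -(2 + Y)² + (-5 + Y)*(87 + Y) (x(Y) = (Y + 87)*(Y - 5) - (Y + 2)² = (87 + Y)*(-5 + Y) - (2 + Y)² = (-5 + Y)*(87 + Y) - (2 + Y)² = -(2 + Y)² + (-5 + Y)*(87 + Y))
112*x(b(10)) = 112*(-439 + 78*10) = 112*(-439 + 780) = 112*341 = 38192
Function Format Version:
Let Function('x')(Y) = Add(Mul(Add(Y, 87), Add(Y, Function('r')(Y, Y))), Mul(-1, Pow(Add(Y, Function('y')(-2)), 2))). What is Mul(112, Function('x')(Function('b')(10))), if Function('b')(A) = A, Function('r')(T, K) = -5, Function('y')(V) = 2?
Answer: 38192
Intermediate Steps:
Function('x')(Y) = Add(Mul(-1, Pow(Add(2, Y), 2)), Mul(Add(-5, Y), Add(87, Y))) (Function('x')(Y) = Add(Mul(Add(Y, 87), Add(Y, -5)), Mul(-1, Pow(Add(Y, 2), 2))) = Add(Mul(Add(87, Y), Add(-5, Y)), Mul(-1, Pow(Add(2, Y), 2))) = Add(Mul(Add(-5, Y), Add(87, Y)), Mul(-1, Pow(Add(2, Y), 2))) = Add(Mul(-1, Pow(Add(2, Y), 2)), Mul(Add(-5, Y), Add(87, Y))))
Mul(112, Function('x')(Function('b')(10))) = Mul(112, Add(-439, Mul(78, 10))) = Mul(112, Add(-439, 780)) = Mul(112, 341) = 38192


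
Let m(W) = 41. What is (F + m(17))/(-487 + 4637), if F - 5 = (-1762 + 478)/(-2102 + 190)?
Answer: 22309/1983700 ≈ 0.011246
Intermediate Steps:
F = 2711/478 (F = 5 + (-1762 + 478)/(-2102 + 190) = 5 - 1284/(-1912) = 5 - 1284*(-1/1912) = 5 + 321/478 = 2711/478 ≈ 5.6715)
(F + m(17))/(-487 + 4637) = (2711/478 + 41)/(-487 + 4637) = (22309/478)/4150 = (22309/478)*(1/4150) = 22309/1983700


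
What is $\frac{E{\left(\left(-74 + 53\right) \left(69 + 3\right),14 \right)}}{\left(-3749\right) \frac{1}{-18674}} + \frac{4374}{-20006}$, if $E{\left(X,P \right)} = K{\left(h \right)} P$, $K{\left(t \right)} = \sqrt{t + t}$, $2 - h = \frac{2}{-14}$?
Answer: $- \frac{2187}{10003} + \frac{37348 \sqrt{210}}{3749} \approx 144.15$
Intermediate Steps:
$h = \frac{15}{7}$ ($h = 2 - \frac{2}{-14} = 2 - 2 \left(- \frac{1}{14}\right) = 2 - - \frac{1}{7} = 2 + \frac{1}{7} = \frac{15}{7} \approx 2.1429$)
$K{\left(t \right)} = \sqrt{2} \sqrt{t}$ ($K{\left(t \right)} = \sqrt{2 t} = \sqrt{2} \sqrt{t}$)
$E{\left(X,P \right)} = \frac{P \sqrt{210}}{7}$ ($E{\left(X,P \right)} = \sqrt{2} \sqrt{\frac{15}{7}} P = \sqrt{2} \frac{\sqrt{105}}{7} P = \frac{\sqrt{210}}{7} P = \frac{P \sqrt{210}}{7}$)
$\frac{E{\left(\left(-74 + 53\right) \left(69 + 3\right),14 \right)}}{\left(-3749\right) \frac{1}{-18674}} + \frac{4374}{-20006} = \frac{\frac{1}{7} \cdot 14 \sqrt{210}}{\left(-3749\right) \frac{1}{-18674}} + \frac{4374}{-20006} = \frac{2 \sqrt{210}}{\left(-3749\right) \left(- \frac{1}{18674}\right)} + 4374 \left(- \frac{1}{20006}\right) = \frac{2 \sqrt{210}}{\frac{3749}{18674}} - \frac{2187}{10003} = 2 \sqrt{210} \cdot \frac{18674}{3749} - \frac{2187}{10003} = \frac{37348 \sqrt{210}}{3749} - \frac{2187}{10003} = - \frac{2187}{10003} + \frac{37348 \sqrt{210}}{3749}$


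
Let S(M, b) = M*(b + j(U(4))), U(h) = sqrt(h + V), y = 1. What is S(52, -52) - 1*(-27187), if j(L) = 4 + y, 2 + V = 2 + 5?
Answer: 24743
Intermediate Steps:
V = 5 (V = -2 + (2 + 5) = -2 + 7 = 5)
U(h) = sqrt(5 + h) (U(h) = sqrt(h + 5) = sqrt(5 + h))
j(L) = 5 (j(L) = 4 + 1 = 5)
S(M, b) = M*(5 + b) (S(M, b) = M*(b + 5) = M*(5 + b))
S(52, -52) - 1*(-27187) = 52*(5 - 52) - 1*(-27187) = 52*(-47) + 27187 = -2444 + 27187 = 24743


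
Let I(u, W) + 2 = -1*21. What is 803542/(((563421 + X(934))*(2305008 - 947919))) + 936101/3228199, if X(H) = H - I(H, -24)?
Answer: 358486405711566350/1236256845648164379 ≈ 0.28998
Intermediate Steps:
I(u, W) = -23 (I(u, W) = -2 - 1*21 = -2 - 21 = -23)
X(H) = 23 + H (X(H) = H - 1*(-23) = H + 23 = 23 + H)
803542/(((563421 + X(934))*(2305008 - 947919))) + 936101/3228199 = 803542/(((563421 + (23 + 934))*(2305008 - 947919))) + 936101/3228199 = 803542/(((563421 + 957)*1357089)) + 936101*(1/3228199) = 803542/((564378*1357089)) + 936101/3228199 = 803542/765911175642 + 936101/3228199 = 803542*(1/765911175642) + 936101/3228199 = 401771/382955587821 + 936101/3228199 = 358486405711566350/1236256845648164379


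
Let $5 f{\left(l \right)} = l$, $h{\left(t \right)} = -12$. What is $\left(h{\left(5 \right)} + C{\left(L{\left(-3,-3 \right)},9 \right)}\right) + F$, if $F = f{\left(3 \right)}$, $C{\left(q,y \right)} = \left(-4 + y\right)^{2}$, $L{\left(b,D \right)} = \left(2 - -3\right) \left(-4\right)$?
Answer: $\frac{68}{5} \approx 13.6$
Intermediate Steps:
$f{\left(l \right)} = \frac{l}{5}$
$L{\left(b,D \right)} = -20$ ($L{\left(b,D \right)} = \left(2 + 3\right) \left(-4\right) = 5 \left(-4\right) = -20$)
$F = \frac{3}{5}$ ($F = \frac{1}{5} \cdot 3 = \frac{3}{5} \approx 0.6$)
$\left(h{\left(5 \right)} + C{\left(L{\left(-3,-3 \right)},9 \right)}\right) + F = \left(-12 + \left(-4 + 9\right)^{2}\right) + \frac{3}{5} = \left(-12 + 5^{2}\right) + \frac{3}{5} = \left(-12 + 25\right) + \frac{3}{5} = 13 + \frac{3}{5} = \frac{68}{5}$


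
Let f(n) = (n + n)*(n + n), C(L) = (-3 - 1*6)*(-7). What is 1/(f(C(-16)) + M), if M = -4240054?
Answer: -1/4224178 ≈ -2.3673e-7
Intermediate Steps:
C(L) = 63 (C(L) = (-3 - 6)*(-7) = -9*(-7) = 63)
f(n) = 4*n² (f(n) = (2*n)*(2*n) = 4*n²)
1/(f(C(-16)) + M) = 1/(4*63² - 4240054) = 1/(4*3969 - 4240054) = 1/(15876 - 4240054) = 1/(-4224178) = -1/4224178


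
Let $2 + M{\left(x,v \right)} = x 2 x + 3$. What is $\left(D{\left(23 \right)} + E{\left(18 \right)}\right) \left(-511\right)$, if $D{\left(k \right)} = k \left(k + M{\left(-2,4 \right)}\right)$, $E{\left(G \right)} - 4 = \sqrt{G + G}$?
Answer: $-381206$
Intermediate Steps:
$M{\left(x,v \right)} = 1 + 2 x^{2}$ ($M{\left(x,v \right)} = -2 + \left(x 2 x + 3\right) = -2 + \left(2 x x + 3\right) = -2 + \left(2 x^{2} + 3\right) = -2 + \left(3 + 2 x^{2}\right) = 1 + 2 x^{2}$)
$E{\left(G \right)} = 4 + \sqrt{2} \sqrt{G}$ ($E{\left(G \right)} = 4 + \sqrt{G + G} = 4 + \sqrt{2 G} = 4 + \sqrt{2} \sqrt{G}$)
$D{\left(k \right)} = k \left(9 + k\right)$ ($D{\left(k \right)} = k \left(k + \left(1 + 2 \left(-2\right)^{2}\right)\right) = k \left(k + \left(1 + 2 \cdot 4\right)\right) = k \left(k + \left(1 + 8\right)\right) = k \left(k + 9\right) = k \left(9 + k\right)$)
$\left(D{\left(23 \right)} + E{\left(18 \right)}\right) \left(-511\right) = \left(23 \left(9 + 23\right) + \left(4 + \sqrt{2} \sqrt{18}\right)\right) \left(-511\right) = \left(23 \cdot 32 + \left(4 + \sqrt{2} \cdot 3 \sqrt{2}\right)\right) \left(-511\right) = \left(736 + \left(4 + 6\right)\right) \left(-511\right) = \left(736 + 10\right) \left(-511\right) = 746 \left(-511\right) = -381206$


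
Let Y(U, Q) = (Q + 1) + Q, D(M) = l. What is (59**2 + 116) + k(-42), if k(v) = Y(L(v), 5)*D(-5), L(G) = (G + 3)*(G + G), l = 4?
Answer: 3641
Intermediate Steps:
D(M) = 4
L(G) = 2*G*(3 + G) (L(G) = (3 + G)*(2*G) = 2*G*(3 + G))
Y(U, Q) = 1 + 2*Q (Y(U, Q) = (1 + Q) + Q = 1 + 2*Q)
k(v) = 44 (k(v) = (1 + 2*5)*4 = (1 + 10)*4 = 11*4 = 44)
(59**2 + 116) + k(-42) = (59**2 + 116) + 44 = (3481 + 116) + 44 = 3597 + 44 = 3641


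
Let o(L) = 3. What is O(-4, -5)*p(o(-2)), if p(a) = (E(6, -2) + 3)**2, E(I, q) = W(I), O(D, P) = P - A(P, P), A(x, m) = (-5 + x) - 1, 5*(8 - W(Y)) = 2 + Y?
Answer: 13254/25 ≈ 530.16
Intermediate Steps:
W(Y) = 38/5 - Y/5 (W(Y) = 8 - (2 + Y)/5 = 8 + (-2/5 - Y/5) = 38/5 - Y/5)
A(x, m) = -6 + x
O(D, P) = 6 (O(D, P) = P - (-6 + P) = P + (6 - P) = 6)
E(I, q) = 38/5 - I/5
p(a) = 2209/25 (p(a) = ((38/5 - 1/5*6) + 3)**2 = ((38/5 - 6/5) + 3)**2 = (32/5 + 3)**2 = (47/5)**2 = 2209/25)
O(-4, -5)*p(o(-2)) = 6*(2209/25) = 13254/25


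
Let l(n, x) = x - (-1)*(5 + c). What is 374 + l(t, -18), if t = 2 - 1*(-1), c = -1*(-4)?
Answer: 365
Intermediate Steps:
c = 4
t = 3 (t = 2 + 1 = 3)
l(n, x) = 9 + x (l(n, x) = x - (-1)*(5 + 4) = x - (-1)*9 = x - 1*(-9) = x + 9 = 9 + x)
374 + l(t, -18) = 374 + (9 - 18) = 374 - 9 = 365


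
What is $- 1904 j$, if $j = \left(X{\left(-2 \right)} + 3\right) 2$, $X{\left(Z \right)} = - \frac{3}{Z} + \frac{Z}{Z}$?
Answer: $-20944$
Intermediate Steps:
$X{\left(Z \right)} = 1 - \frac{3}{Z}$ ($X{\left(Z \right)} = - \frac{3}{Z} + 1 = 1 - \frac{3}{Z}$)
$j = 11$ ($j = \left(\frac{-3 - 2}{-2} + 3\right) 2 = \left(\left(- \frac{1}{2}\right) \left(-5\right) + 3\right) 2 = \left(\frac{5}{2} + 3\right) 2 = \frac{11}{2} \cdot 2 = 11$)
$- 1904 j = \left(-1904\right) 11 = -20944$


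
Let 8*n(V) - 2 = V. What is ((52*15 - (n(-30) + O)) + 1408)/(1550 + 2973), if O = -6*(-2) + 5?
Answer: 4349/9046 ≈ 0.48076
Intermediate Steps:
n(V) = 1/4 + V/8
O = 17 (O = 12 + 5 = 17)
((52*15 - (n(-30) + O)) + 1408)/(1550 + 2973) = ((52*15 - ((1/4 + (1/8)*(-30)) + 17)) + 1408)/(1550 + 2973) = ((780 - ((1/4 - 15/4) + 17)) + 1408)/4523 = ((780 - (-7/2 + 17)) + 1408)*(1/4523) = ((780 - 1*27/2) + 1408)*(1/4523) = ((780 - 27/2) + 1408)*(1/4523) = (1533/2 + 1408)*(1/4523) = (4349/2)*(1/4523) = 4349/9046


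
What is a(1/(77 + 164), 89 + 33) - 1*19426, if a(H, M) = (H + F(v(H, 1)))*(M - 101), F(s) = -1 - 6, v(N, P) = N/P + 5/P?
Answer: -4717072/241 ≈ -19573.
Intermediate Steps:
v(N, P) = 5/P + N/P
F(s) = -7
a(H, M) = (-101 + M)*(-7 + H) (a(H, M) = (H - 7)*(M - 101) = (-7 + H)*(-101 + M) = (-101 + M)*(-7 + H))
a(1/(77 + 164), 89 + 33) - 1*19426 = (707 - 101/(77 + 164) - 7*(89 + 33) + (89 + 33)/(77 + 164)) - 1*19426 = (707 - 101/241 - 7*122 + 122/241) - 19426 = (707 - 101*1/241 - 854 + (1/241)*122) - 19426 = (707 - 101/241 - 854 + 122/241) - 19426 = -35406/241 - 19426 = -4717072/241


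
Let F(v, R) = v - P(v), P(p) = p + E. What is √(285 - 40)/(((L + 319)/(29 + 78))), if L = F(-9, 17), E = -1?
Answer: 749*√5/320 ≈ 5.2338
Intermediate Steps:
P(p) = -1 + p (P(p) = p - 1 = -1 + p)
F(v, R) = 1 (F(v, R) = v - (-1 + v) = v + (1 - v) = 1)
L = 1
√(285 - 40)/(((L + 319)/(29 + 78))) = √(285 - 40)/(((1 + 319)/(29 + 78))) = √245/((320/107)) = (7*√5)/((320*(1/107))) = (7*√5)/(320/107) = (7*√5)*(107/320) = 749*√5/320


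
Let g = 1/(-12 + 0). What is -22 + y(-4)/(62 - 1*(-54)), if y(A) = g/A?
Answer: -122495/5568 ≈ -22.000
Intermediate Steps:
g = -1/12 (g = 1/(-12) = -1/12 ≈ -0.083333)
y(A) = -1/(12*A)
-22 + y(-4)/(62 - 1*(-54)) = -22 + (-1/12/(-4))/(62 - 1*(-54)) = -22 + (-1/12*(-1/4))/(62 + 54) = -22 + (1/48)/116 = -22 + (1/48)*(1/116) = -22 + 1/5568 = -122495/5568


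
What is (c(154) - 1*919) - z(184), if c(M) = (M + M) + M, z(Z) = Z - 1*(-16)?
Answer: -657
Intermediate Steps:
z(Z) = 16 + Z (z(Z) = Z + 16 = 16 + Z)
c(M) = 3*M (c(M) = 2*M + M = 3*M)
(c(154) - 1*919) - z(184) = (3*154 - 1*919) - (16 + 184) = (462 - 919) - 1*200 = -457 - 200 = -657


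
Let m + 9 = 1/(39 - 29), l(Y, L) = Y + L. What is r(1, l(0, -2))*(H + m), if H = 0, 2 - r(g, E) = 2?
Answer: 0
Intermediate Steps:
l(Y, L) = L + Y
r(g, E) = 0 (r(g, E) = 2 - 1*2 = 2 - 2 = 0)
m = -89/10 (m = -9 + 1/(39 - 29) = -9 + 1/10 = -9 + ⅒ = -89/10 ≈ -8.9000)
r(1, l(0, -2))*(H + m) = 0*(0 - 89/10) = 0*(-89/10) = 0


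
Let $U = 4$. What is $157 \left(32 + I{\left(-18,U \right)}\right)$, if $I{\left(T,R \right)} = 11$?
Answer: $6751$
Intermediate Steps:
$157 \left(32 + I{\left(-18,U \right)}\right) = 157 \left(32 + 11\right) = 157 \cdot 43 = 6751$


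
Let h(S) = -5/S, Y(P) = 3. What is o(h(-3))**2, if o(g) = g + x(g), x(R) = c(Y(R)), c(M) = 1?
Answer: 64/9 ≈ 7.1111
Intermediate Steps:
x(R) = 1
o(g) = 1 + g (o(g) = g + 1 = 1 + g)
o(h(-3))**2 = (1 - 5/(-3))**2 = (1 - 5*(-1/3))**2 = (1 + 5/3)**2 = (8/3)**2 = 64/9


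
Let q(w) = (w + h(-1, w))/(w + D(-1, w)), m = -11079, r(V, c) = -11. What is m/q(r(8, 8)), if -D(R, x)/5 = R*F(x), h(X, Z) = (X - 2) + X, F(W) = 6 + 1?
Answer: 88632/5 ≈ 17726.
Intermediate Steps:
F(W) = 7
h(X, Z) = -2 + 2*X (h(X, Z) = (-2 + X) + X = -2 + 2*X)
D(R, x) = -35*R (D(R, x) = -5*R*7 = -35*R)
q(w) = (-4 + w)/(35 + w) (q(w) = (w + (-2 + 2*(-1)))/(w - 35*(-1)) = (w + (-2 - 2))/(w + 35) = (w - 4)/(35 + w) = (-4 + w)/(35 + w))
m/q(r(8, 8)) = -11079*(35 - 11)/(-4 - 11) = -11079/(-15/24) = -11079/((1/24)*(-15)) = -11079/(-5/8) = -11079*(-8/5) = 88632/5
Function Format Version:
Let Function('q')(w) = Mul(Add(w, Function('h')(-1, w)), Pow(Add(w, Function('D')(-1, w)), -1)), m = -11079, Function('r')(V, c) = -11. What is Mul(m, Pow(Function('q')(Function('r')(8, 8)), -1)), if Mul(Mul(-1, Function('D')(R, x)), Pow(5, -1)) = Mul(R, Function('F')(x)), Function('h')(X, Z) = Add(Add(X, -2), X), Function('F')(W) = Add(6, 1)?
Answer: Rational(88632, 5) ≈ 17726.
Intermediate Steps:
Function('F')(W) = 7
Function('h')(X, Z) = Add(-2, Mul(2, X)) (Function('h')(X, Z) = Add(Add(-2, X), X) = Add(-2, Mul(2, X)))
Function('D')(R, x) = Mul(-35, R) (Function('D')(R, x) = Mul(-5, Mul(R, 7)) = Mul(-5, Mul(7, R)) = Mul(-35, R))
Function('q')(w) = Mul(Pow(Add(35, w), -1), Add(-4, w)) (Function('q')(w) = Mul(Add(w, Add(-2, Mul(2, -1))), Pow(Add(w, Mul(-35, -1)), -1)) = Mul(Add(w, Add(-2, -2)), Pow(Add(w, 35), -1)) = Mul(Add(w, -4), Pow(Add(35, w), -1)) = Mul(Add(-4, w), Pow(Add(35, w), -1)) = Mul(Pow(Add(35, w), -1), Add(-4, w)))
Mul(m, Pow(Function('q')(Function('r')(8, 8)), -1)) = Mul(-11079, Pow(Mul(Pow(Add(35, -11), -1), Add(-4, -11)), -1)) = Mul(-11079, Pow(Mul(Pow(24, -1), -15), -1)) = Mul(-11079, Pow(Mul(Rational(1, 24), -15), -1)) = Mul(-11079, Pow(Rational(-5, 8), -1)) = Mul(-11079, Rational(-8, 5)) = Rational(88632, 5)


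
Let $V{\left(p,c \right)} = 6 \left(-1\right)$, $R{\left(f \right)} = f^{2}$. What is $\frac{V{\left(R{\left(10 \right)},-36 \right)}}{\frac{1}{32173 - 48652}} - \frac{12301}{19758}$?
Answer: $\frac{1953540191}{19758} \approx 98873.0$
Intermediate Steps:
$V{\left(p,c \right)} = -6$
$\frac{V{\left(R{\left(10 \right)},-36 \right)}}{\frac{1}{32173 - 48652}} - \frac{12301}{19758} = - \frac{6}{\frac{1}{32173 - 48652}} - \frac{12301}{19758} = - \frac{6}{\frac{1}{-16479}} - \frac{12301}{19758} = - \frac{6}{- \frac{1}{16479}} - \frac{12301}{19758} = \left(-6\right) \left(-16479\right) - \frac{12301}{19758} = 98874 - \frac{12301}{19758} = \frac{1953540191}{19758}$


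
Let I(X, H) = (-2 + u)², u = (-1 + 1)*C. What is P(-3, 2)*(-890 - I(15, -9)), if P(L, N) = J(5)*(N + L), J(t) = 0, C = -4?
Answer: 0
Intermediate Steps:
u = 0 (u = (-1 + 1)*(-4) = 0*(-4) = 0)
P(L, N) = 0 (P(L, N) = 0*(N + L) = 0*(L + N) = 0)
I(X, H) = 4 (I(X, H) = (-2 + 0)² = (-2)² = 4)
P(-3, 2)*(-890 - I(15, -9)) = 0*(-890 - 1*4) = 0*(-890 - 4) = 0*(-894) = 0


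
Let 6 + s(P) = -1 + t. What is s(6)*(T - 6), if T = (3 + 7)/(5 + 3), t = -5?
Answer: 57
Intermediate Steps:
s(P) = -12 (s(P) = -6 + (-1 - 5) = -6 - 6 = -12)
T = 5/4 (T = 10/8 = 10*(⅛) = 5/4 ≈ 1.2500)
s(6)*(T - 6) = -12*(5/4 - 6) = -12*(-19/4) = 57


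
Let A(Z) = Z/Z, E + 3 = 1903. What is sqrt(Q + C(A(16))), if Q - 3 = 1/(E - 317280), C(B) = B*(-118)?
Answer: I*sqrt(2859605730345)/157690 ≈ 10.724*I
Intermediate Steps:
E = 1900 (E = -3 + 1903 = 1900)
A(Z) = 1
C(B) = -118*B
Q = 946139/315380 (Q = 3 + 1/(1900 - 317280) = 3 + 1/(-315380) = 3 - 1/315380 = 946139/315380 ≈ 3.0000)
sqrt(Q + C(A(16))) = sqrt(946139/315380 - 118*1) = sqrt(946139/315380 - 118) = sqrt(-36268701/315380) = I*sqrt(2859605730345)/157690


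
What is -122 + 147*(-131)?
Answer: -19379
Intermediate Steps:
-122 + 147*(-131) = -122 - 19257 = -19379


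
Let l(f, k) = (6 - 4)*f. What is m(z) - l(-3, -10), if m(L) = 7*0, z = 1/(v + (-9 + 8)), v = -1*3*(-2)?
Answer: 6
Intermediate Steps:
l(f, k) = 2*f
v = 6 (v = -3*(-2) = 6)
z = 1/5 (z = 1/(6 + (-9 + 8)) = 1/(6 - 1) = 1/5 ≈ 0.20000)
m(L) = 0
m(z) - l(-3, -10) = 0 - 2*(-3) = 0 - 1*(-6) = 0 + 6 = 6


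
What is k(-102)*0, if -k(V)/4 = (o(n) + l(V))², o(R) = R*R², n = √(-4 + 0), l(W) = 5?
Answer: 0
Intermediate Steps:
n = 2*I (n = √(-4) = 2*I ≈ 2.0*I)
o(R) = R³
k(V) = -4*(5 - 8*I)² (k(V) = -4*((2*I)³ + 5)² = -4*(-8*I + 5)² = -4*(5 - 8*I)²)
k(-102)*0 = (156 + 320*I)*0 = 0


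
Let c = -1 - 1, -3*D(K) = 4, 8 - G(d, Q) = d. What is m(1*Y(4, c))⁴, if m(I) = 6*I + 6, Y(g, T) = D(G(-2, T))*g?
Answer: 456976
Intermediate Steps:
G(d, Q) = 8 - d
D(K) = -4/3 (D(K) = -⅓*4 = -4/3)
c = -2
Y(g, T) = -4*g/3
m(I) = 6 + 6*I
m(1*Y(4, c))⁴ = (6 + 6*(1*(-4/3*4)))⁴ = (6 + 6*(1*(-16/3)))⁴ = (6 + 6*(-16/3))⁴ = (6 - 32)⁴ = (-26)⁴ = 456976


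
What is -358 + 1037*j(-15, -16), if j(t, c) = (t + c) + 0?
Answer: -32505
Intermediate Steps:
j(t, c) = c + t (j(t, c) = (c + t) + 0 = c + t)
-358 + 1037*j(-15, -16) = -358 + 1037*(-16 - 15) = -358 + 1037*(-31) = -358 - 32147 = -32505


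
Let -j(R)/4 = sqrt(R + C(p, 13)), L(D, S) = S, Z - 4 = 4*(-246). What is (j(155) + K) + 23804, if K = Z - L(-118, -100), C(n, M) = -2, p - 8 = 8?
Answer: 22924 - 12*sqrt(17) ≈ 22875.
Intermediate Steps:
Z = -980 (Z = 4 + 4*(-246) = 4 - 984 = -980)
p = 16 (p = 8 + 8 = 16)
j(R) = -4*sqrt(-2 + R) (j(R) = -4*sqrt(R - 2) = -4*sqrt(-2 + R))
K = -880 (K = -980 - 1*(-100) = -980 + 100 = -880)
(j(155) + K) + 23804 = (-4*sqrt(-2 + 155) - 880) + 23804 = (-12*sqrt(17) - 880) + 23804 = (-880 - 12*sqrt(17)) + 23804 = 22924 - 12*sqrt(17)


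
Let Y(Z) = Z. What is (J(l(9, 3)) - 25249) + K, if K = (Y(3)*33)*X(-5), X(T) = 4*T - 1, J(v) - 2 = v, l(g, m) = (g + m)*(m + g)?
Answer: -27182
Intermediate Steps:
l(g, m) = (g + m)² (l(g, m) = (g + m)*(g + m) = (g + m)²)
J(v) = 2 + v
X(T) = -1 + 4*T
K = -2079 (K = (3*33)*(-1 + 4*(-5)) = 99*(-1 - 20) = 99*(-21) = -2079)
(J(l(9, 3)) - 25249) + K = ((2 + (9 + 3)²) - 25249) - 2079 = ((2 + 12²) - 25249) - 2079 = ((2 + 144) - 25249) - 2079 = (146 - 25249) - 2079 = -25103 - 2079 = -27182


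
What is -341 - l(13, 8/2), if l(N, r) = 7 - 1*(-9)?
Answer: -357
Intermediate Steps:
l(N, r) = 16 (l(N, r) = 7 + 9 = 16)
-341 - l(13, 8/2) = -341 - 1*16 = -341 - 16 = -357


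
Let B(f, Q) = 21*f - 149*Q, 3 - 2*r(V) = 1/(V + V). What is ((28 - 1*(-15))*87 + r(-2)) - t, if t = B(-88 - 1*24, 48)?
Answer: 105973/8 ≈ 13247.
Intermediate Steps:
r(V) = 3/2 - 1/(4*V) (r(V) = 3/2 - 1/(2*(V + V)) = 3/2 - 1/(2*V)/2 = 3/2 - 1/(4*V))
B(f, Q) = -149*Q + 21*f
t = -9504 (t = -149*48 + 21*(-88 - 1*24) = -7152 + 21*(-88 - 24) = -7152 + 21*(-112) = -7152 - 2352 = -9504)
((28 - 1*(-15))*87 + r(-2)) - t = ((28 - 1*(-15))*87 + (¼)*(-1 + 6*(-2))/(-2)) - 1*(-9504) = ((28 + 15)*87 + (¼)*(-½)*(-1 - 12)) + 9504 = (43*87 + (¼)*(-½)*(-13)) + 9504 = (3741 + 13/8) + 9504 = 29941/8 + 9504 = 105973/8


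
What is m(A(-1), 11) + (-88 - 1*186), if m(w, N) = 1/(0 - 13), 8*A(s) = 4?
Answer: -3563/13 ≈ -274.08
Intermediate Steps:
A(s) = ½ (A(s) = (⅛)*4 = ½)
m(w, N) = -1/13 (m(w, N) = 1/(-13) = -1/13)
m(A(-1), 11) + (-88 - 1*186) = -1/13 + (-88 - 1*186) = -1/13 + (-88 - 186) = -1/13 - 274 = -3563/13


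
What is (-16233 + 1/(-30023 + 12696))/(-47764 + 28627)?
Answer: 281269192/331586799 ≈ 0.84825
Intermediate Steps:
(-16233 + 1/(-30023 + 12696))/(-47764 + 28627) = (-16233 + 1/(-17327))/(-19137) = (-16233 - 1/17327)*(-1/19137) = -281269192/17327*(-1/19137) = 281269192/331586799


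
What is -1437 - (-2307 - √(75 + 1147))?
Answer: 870 + √1222 ≈ 904.96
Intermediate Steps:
-1437 - (-2307 - √(75 + 1147)) = -1437 - (-2307 - √1222) = -1437 + (2307 + √1222) = 870 + √1222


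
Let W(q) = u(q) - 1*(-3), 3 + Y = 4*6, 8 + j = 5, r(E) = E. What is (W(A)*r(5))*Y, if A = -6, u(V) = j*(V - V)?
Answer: 315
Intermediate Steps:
j = -3 (j = -8 + 5 = -3)
u(V) = 0 (u(V) = -3*(V - V) = -3*0 = 0)
Y = 21 (Y = -3 + 4*6 = -3 + 24 = 21)
W(q) = 3 (W(q) = 0 - 1*(-3) = 0 + 3 = 3)
(W(A)*r(5))*Y = (3*5)*21 = 15*21 = 315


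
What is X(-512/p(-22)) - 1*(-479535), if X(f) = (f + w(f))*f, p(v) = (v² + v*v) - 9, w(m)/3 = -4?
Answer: 441025382575/919681 ≈ 4.7954e+5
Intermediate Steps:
w(m) = -12 (w(m) = 3*(-4) = -12)
p(v) = -9 + 2*v² (p(v) = (v² + v²) - 9 = 2*v² - 9 = -9 + 2*v²)
X(f) = f*(-12 + f) (X(f) = (f - 12)*f = (-12 + f)*f = f*(-12 + f))
X(-512/p(-22)) - 1*(-479535) = (-512/(-9 + 2*(-22)²))*(-12 - 512/(-9 + 2*(-22)²)) - 1*(-479535) = (-512/(-9 + 2*484))*(-12 - 512/(-9 + 2*484)) + 479535 = (-512/(-9 + 968))*(-12 - 512/(-9 + 968)) + 479535 = (-512/959)*(-12 - 512/959) + 479535 = (-512*1/959)*(-12 - 512*1/959) + 479535 = -512*(-12 - 512/959)/959 + 479535 = -512/959*(-12020/959) + 479535 = 6154240/919681 + 479535 = 441025382575/919681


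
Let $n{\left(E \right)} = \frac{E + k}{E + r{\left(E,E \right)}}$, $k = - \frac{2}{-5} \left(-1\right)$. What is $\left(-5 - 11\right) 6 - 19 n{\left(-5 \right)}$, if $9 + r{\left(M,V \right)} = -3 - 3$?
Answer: $- \frac{10113}{100} \approx -101.13$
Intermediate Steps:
$r{\left(M,V \right)} = -15$ ($r{\left(M,V \right)} = -9 - 6 = -15$)
$k = - \frac{2}{5}$ ($k = \left(-2\right) \left(- \frac{1}{5}\right) \left(-1\right) = \frac{2}{5} \left(-1\right) = - \frac{2}{5} \approx -0.4$)
$n{\left(E \right)} = \frac{- \frac{2}{5} + E}{-15 + E}$ ($n{\left(E \right)} = \frac{E - \frac{2}{5}}{E - 15} = \frac{- \frac{2}{5} + E}{-15 + E}$)
$\left(-5 - 11\right) 6 - 19 n{\left(-5 \right)} = \left(-5 - 11\right) 6 - 19 \frac{- \frac{2}{5} - 5}{-15 - 5} = \left(-5 - 11\right) 6 - 19 \frac{1}{-20} \left(- \frac{27}{5}\right) = \left(-16\right) 6 - 19 \left(\left(- \frac{1}{20}\right) \left(- \frac{27}{5}\right)\right) = -96 - \frac{513}{100} = - \frac{10113}{100}$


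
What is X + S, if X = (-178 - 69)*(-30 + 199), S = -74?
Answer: -41817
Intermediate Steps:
X = -41743 (X = -247*169 = -41743)
X + S = -41743 - 74 = -41817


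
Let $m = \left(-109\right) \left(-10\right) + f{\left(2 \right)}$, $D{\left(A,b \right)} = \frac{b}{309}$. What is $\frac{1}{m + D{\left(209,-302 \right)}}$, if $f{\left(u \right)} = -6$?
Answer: $\frac{309}{334654} \approx 0.00092334$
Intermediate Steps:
$D{\left(A,b \right)} = \frac{b}{309}$ ($D{\left(A,b \right)} = b \frac{1}{309} = \frac{b}{309}$)
$m = 1084$ ($m = \left(-109\right) \left(-10\right) - 6 = 1090 - 6 = 1084$)
$\frac{1}{m + D{\left(209,-302 \right)}} = \frac{1}{1084 + \frac{1}{309} \left(-302\right)} = \frac{1}{1084 - \frac{302}{309}} = \frac{1}{\frac{334654}{309}} = \frac{309}{334654}$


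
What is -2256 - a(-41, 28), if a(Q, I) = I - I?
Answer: -2256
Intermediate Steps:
a(Q, I) = 0
-2256 - a(-41, 28) = -2256 - 1*0 = -2256 + 0 = -2256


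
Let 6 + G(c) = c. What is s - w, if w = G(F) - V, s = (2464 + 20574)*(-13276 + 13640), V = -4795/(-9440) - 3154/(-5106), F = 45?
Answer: 40420064376455/4820064 ≈ 8.3858e+6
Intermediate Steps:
G(c) = -6 + c
V = 5425703/4820064 (V = -4795*(-1/9440) - 3154*(-1/5106) = 959/1888 + 1577/2553 = 5425703/4820064 ≈ 1.1257)
s = 8385832 (s = 23038*364 = 8385832)
w = 182556793/4820064 (w = (-6 + 45) - 1*5425703/4820064 = 39 - 5425703/4820064 = 182556793/4820064 ≈ 37.874)
s - w = 8385832 - 1*182556793/4820064 = 8385832 - 182556793/4820064 = 40420064376455/4820064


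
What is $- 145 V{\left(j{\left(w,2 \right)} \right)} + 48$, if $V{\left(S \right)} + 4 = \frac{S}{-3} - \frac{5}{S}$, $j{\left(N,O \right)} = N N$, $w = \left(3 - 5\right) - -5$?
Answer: $\frac{10292}{9} \approx 1143.6$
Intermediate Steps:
$w = 3$ ($w = \left(3 - 5\right) + 5 = -2 + 5 = 3$)
$j{\left(N,O \right)} = N^{2}$
$V{\left(S \right)} = -4 - \frac{5}{S} - \frac{S}{3}$ ($V{\left(S \right)} = -4 + \left(\frac{S}{-3} - \frac{5}{S}\right) = -4 + \left(S \left(- \frac{1}{3}\right) - \frac{5}{S}\right) = -4 - \left(\frac{5}{S} + \frac{S}{3}\right) = -4 - \frac{5}{S} - \frac{S}{3}$)
$- 145 V{\left(j{\left(w,2 \right)} \right)} + 48 = - 145 \left(-4 - \frac{5}{3^{2}} - \frac{3^{2}}{3}\right) + 48 = - 145 \left(-4 - \frac{5}{9} - 3\right) + 48 = \left(-145\right) \left(- \frac{68}{9}\right) + 48 = \frac{9860}{9} + 48 = \frac{10292}{9}$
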